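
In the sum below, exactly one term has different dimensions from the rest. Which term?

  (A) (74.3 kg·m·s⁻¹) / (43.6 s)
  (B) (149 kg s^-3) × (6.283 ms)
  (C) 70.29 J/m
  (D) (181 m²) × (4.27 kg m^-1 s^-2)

(B)

Expand each in SI base units:
  (A) [kg·m·s⁻¹] / [s] = kg·m·s⁻²
  (B) [kg·s⁻³] · [s] = kg·s⁻²
  (C) J·m⁻¹ = N·m·m⁻¹ = kg·m·s⁻²
  (D) [m²] · [kg·m⁻¹·s⁻²] = kg·m·s⁻²
All reduce to kg·m·s⁻² except (B), which is kg·s⁻².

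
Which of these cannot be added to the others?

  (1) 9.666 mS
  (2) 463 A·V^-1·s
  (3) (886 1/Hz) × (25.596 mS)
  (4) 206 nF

(1)

In SI base units:
  (1) S = Ω⁻¹ = kg⁻¹·m⁻²·s³·A²
  (2) A·s·V⁻¹ = A·s·(J·C⁻¹)⁻¹ = kg⁻¹·m⁻²·s⁴·A²
  (3) [s] · [kg⁻¹·m⁻²·s³·A²] = kg⁻¹·m⁻²·s⁴·A²
  (4) F = C·V⁻¹ = kg⁻¹·m⁻²·s⁴·A²
All reduce to kg⁻¹·m⁻²·s⁴·A² except (1), which is kg⁻¹·m⁻²·s³·A².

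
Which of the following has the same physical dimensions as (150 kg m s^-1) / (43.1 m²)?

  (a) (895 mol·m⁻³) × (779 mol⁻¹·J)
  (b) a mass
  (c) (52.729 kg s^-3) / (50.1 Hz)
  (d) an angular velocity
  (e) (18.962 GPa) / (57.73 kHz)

Reference: [kg·m·s⁻¹] / [m²] = kg·m⁻¹·s⁻¹.
Each option:
  (a) [m⁻³·mol] · [kg·m²·s⁻²·mol⁻¹] = kg·m⁻¹·s⁻²
  (b) [mass] = kg
  (c) [kg·s⁻³] / [s⁻¹] = kg·s⁻²
  (d) [angular velocity] = s⁻¹
  (e) [kg·m⁻¹·s⁻²] / [s⁻¹] = kg·m⁻¹·s⁻¹  ← same
Only (e) matches kg·m⁻¹·s⁻¹.

(e)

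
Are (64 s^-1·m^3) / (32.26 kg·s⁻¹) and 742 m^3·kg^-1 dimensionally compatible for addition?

Expand each in SI base units:
  (64 s^-1·m^3) / (32.26 kg·s⁻¹):  [m³·s⁻¹] / [kg·s⁻¹] = kg⁻¹·m³
  742 m^3·kg^-1:  m³·kg⁻¹ = kg⁻¹·m³
Both are kg⁻¹·m³, so they have the same dimensions and can be added.

Yes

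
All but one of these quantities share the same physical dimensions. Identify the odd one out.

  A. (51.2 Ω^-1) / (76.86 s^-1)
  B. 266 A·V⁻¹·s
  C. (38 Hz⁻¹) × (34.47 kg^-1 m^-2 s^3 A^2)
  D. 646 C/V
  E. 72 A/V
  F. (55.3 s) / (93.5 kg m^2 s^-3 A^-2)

In SI base units:
  A. [kg⁻¹·m⁻²·s³·A²] / [s⁻¹] = kg⁻¹·m⁻²·s⁴·A²
  B. A·s·V⁻¹ = A·s·(J·C⁻¹)⁻¹ = kg⁻¹·m⁻²·s⁴·A²
  C. [s] · [kg⁻¹·m⁻²·s³·A²] = kg⁻¹·m⁻²·s⁴·A²
  D. C·V⁻¹ = s·A·(J·C⁻¹)⁻¹ = kg⁻¹·m⁻²·s⁴·A²
  E. A·V⁻¹ = A·(J·C⁻¹)⁻¹ = kg⁻¹·m⁻²·s³·A²
  F. [s] / [kg·m²·s⁻³·A⁻²] = kg⁻¹·m⁻²·s⁴·A²
All reduce to kg⁻¹·m⁻²·s⁴·A² except E., which is kg⁻¹·m⁻²·s³·A².

E.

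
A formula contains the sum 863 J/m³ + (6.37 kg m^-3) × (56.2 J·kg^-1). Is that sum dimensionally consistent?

Yes

Expand each in SI base units:
  863 J/m³:  J·m⁻³ = N·m·m⁻³ = kg·m⁻¹·s⁻²
  (6.37 kg m^-3) × (56.2 J·kg^-1):  [kg·m⁻³] · [m²·s⁻²] = kg·m⁻¹·s⁻²
Both are kg·m⁻¹·s⁻², so they have the same dimensions and can be added.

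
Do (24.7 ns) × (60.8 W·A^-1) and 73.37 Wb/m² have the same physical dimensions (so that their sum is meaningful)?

Work out the base dimensions of each:
  (24.7 ns) × (60.8 W·A^-1):  [s] · [kg·m²·s⁻³·A⁻¹] = kg·m²·s⁻²·A⁻¹
  73.37 Wb/m²:  Wb·m⁻² = V·s·m⁻² = kg·s⁻²·A⁻¹
kg·m²·s⁻²·A⁻¹ ≠ kg·s⁻²·A⁻¹, so they cannot be added.

No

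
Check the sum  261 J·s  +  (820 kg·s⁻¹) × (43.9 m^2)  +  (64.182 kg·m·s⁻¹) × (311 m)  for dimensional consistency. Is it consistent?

Yes

Work out the base dimensions of each:
  261 J·s:  J·s = N·m·s = kg·m²·s⁻¹
  (820 kg·s⁻¹) × (43.9 m^2):  [kg·s⁻¹] · [m²] = kg·m²·s⁻¹
  (64.182 kg·m·s⁻¹) × (311 m):  [kg·m·s⁻¹] · [m] = kg·m²·s⁻¹
Every term reduces to kg·m²·s⁻¹.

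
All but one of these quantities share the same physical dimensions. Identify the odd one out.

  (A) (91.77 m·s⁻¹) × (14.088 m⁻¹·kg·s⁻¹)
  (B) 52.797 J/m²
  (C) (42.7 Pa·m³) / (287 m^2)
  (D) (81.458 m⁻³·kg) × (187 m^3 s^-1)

(D)

Reduce each to base SI dimensions:
  (A) [m·s⁻¹] · [kg·m⁻¹·s⁻¹] = kg·s⁻²
  (B) J·m⁻² = N·m·m⁻² = kg·s⁻²
  (C) [kg·m²·s⁻²] / [m²] = kg·s⁻²
  (D) [kg·m⁻³] · [m³·s⁻¹] = kg·s⁻¹
All reduce to kg·s⁻² except (D), which is kg·s⁻¹.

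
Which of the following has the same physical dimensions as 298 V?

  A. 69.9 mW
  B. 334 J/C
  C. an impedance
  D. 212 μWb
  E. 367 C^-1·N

B.

Reference: V = J·C⁻¹ = kg·m²·s⁻³·A⁻¹.
Each option:
  A. W = J·s⁻¹ = kg·m²·s⁻³
  B. J·C⁻¹ = N·m·(s·A)⁻¹ = kg·m²·s⁻³·A⁻¹  ← same
  C. [impedance] = kg·m²·s⁻³·A⁻²
  D. Wb = V·s = kg·m²·s⁻²·A⁻¹
  E. N·C⁻¹ = kg·m·s⁻²·(s·A)⁻¹ = kg·m·s⁻³·A⁻¹
Only B. matches kg·m²·s⁻³·A⁻¹.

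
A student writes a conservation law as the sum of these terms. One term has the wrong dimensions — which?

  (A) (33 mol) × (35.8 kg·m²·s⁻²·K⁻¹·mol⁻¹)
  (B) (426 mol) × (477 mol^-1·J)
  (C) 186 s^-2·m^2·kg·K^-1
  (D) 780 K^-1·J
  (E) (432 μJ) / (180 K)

(B)

Reduce each to base SI dimensions:
  (A) [mol] · [kg·m²·s⁻²·K⁻¹·mol⁻¹] = kg·m²·s⁻²·K⁻¹
  (B) [mol] · [kg·m²·s⁻²·mol⁻¹] = kg·m²·s⁻²
  (C) kg·m²·s⁻²·K⁻¹
  (D) J·K⁻¹ = N·m·K⁻¹ = kg·m²·s⁻²·K⁻¹
  (E) [kg·m²·s⁻²] / [K] = kg·m²·s⁻²·K⁻¹
All reduce to kg·m²·s⁻²·K⁻¹ except (B), which is kg·m²·s⁻².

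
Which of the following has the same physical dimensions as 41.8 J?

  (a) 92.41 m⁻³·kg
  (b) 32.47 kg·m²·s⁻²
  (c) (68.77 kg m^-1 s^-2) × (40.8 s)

Reference: J = N·m = kg·m²·s⁻².
Each option:
  (a) kg·m⁻³
  (b) kg·m²·s⁻²  ← same
  (c) [kg·m⁻¹·s⁻²] · [s] = kg·m⁻¹·s⁻¹
Only (b) matches kg·m²·s⁻².

(b)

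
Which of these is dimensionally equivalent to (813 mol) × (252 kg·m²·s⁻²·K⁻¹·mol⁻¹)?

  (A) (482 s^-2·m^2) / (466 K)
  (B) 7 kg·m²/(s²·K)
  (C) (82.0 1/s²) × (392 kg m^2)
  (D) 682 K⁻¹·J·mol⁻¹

Reference: [mol] · [kg·m²·s⁻²·K⁻¹·mol⁻¹] = kg·m²·s⁻²·K⁻¹.
Each option:
  (A) [m²·s⁻²] / [K] = m²·s⁻²·K⁻¹
  (B) kg·m²·s⁻²·K⁻¹  ← same
  (C) [s⁻²] · [kg·m²] = kg·m²·s⁻²
  (D) J·mol⁻¹·K⁻¹ = N·m·mol⁻¹·K⁻¹ = kg·m²·s⁻²·K⁻¹·mol⁻¹
Only (B) matches kg·m²·s⁻²·K⁻¹.

(B)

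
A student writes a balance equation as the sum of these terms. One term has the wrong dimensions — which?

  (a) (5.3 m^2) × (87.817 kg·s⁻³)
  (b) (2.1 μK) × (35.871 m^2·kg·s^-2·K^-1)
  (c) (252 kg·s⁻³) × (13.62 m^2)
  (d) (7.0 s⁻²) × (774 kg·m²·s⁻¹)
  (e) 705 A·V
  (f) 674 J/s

Work out the base dimensions of each:
  (a) [m²] · [kg·s⁻³] = kg·m²·s⁻³
  (b) [K] · [kg·m²·s⁻²·K⁻¹] = kg·m²·s⁻²
  (c) [kg·s⁻³] · [m²] = kg·m²·s⁻³
  (d) [s⁻²] · [kg·m²·s⁻¹] = kg·m²·s⁻³
  (e) V·A = J·C⁻¹·A = kg·m²·s⁻³
  (f) J·s⁻¹ = N·m·s⁻¹ = kg·m²·s⁻³
All reduce to kg·m²·s⁻³ except (b), which is kg·m²·s⁻².

(b)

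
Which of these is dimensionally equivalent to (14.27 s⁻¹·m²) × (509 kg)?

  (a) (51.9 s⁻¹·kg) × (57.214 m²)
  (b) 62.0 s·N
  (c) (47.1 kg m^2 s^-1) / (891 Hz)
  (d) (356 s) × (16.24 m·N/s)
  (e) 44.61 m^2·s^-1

(a)

Reference: [m²·s⁻¹] · [kg] = kg·m²·s⁻¹.
Each option:
  (a) [kg·s⁻¹] · [m²] = kg·m²·s⁻¹  ← same
  (b) N·s = kg·m·s⁻²·s = kg·m·s⁻¹
  (c) [kg·m²·s⁻¹] / [s⁻¹] = kg·m²
  (d) [s] · [kg·m²·s⁻³] = kg·m²·s⁻²
  (e) m²·s⁻¹
Only (a) matches kg·m²·s⁻¹.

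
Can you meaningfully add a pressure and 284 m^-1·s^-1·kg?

No

Work out the base dimensions of each:
  a pressure:  [pressure] = kg·m⁻¹·s⁻²
  284 m^-1·s^-1·kg:  kg·m⁻¹·s⁻¹
kg·m⁻¹·s⁻² ≠ kg·m⁻¹·s⁻¹, so they cannot be added.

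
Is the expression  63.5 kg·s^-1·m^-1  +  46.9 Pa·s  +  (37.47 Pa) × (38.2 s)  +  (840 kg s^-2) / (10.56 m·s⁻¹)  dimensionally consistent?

Yes

Dimensions:
  63.5 kg·s^-1·m^-1:  kg·m⁻¹·s⁻¹
  46.9 Pa·s:  Pa·s = N·m⁻²·s = kg·m⁻¹·s⁻¹
  (37.47 Pa) × (38.2 s):  [kg·m⁻¹·s⁻²] · [s] = kg·m⁻¹·s⁻¹
  (840 kg s^-2) / (10.56 m·s⁻¹):  [kg·s⁻²] / [m·s⁻¹] = kg·m⁻¹·s⁻¹
Every term reduces to kg·m⁻¹·s⁻¹.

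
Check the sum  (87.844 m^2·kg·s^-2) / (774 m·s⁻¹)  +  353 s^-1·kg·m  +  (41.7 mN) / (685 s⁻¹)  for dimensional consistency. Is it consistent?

Expand each in SI base units:
  (87.844 m^2·kg·s^-2) / (774 m·s⁻¹):  [kg·m²·s⁻²] / [m·s⁻¹] = kg·m·s⁻¹
  353 s^-1·kg·m:  kg·m·s⁻¹
  (41.7 mN) / (685 s⁻¹):  [kg·m·s⁻²] / [s⁻¹] = kg·m·s⁻¹
Every term reduces to kg·m·s⁻¹.

Yes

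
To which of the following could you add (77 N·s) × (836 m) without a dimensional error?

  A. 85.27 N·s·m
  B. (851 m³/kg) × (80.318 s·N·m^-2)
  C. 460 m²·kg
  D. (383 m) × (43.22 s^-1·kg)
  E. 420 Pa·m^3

A.

Reference: [kg·m·s⁻¹] · [m] = kg·m²·s⁻¹.
Each option:
  A. N·m·s = kg·m·s⁻²·m·s = kg·m²·s⁻¹  ← same
  B. [kg⁻¹·m³] · [kg·m⁻¹·s⁻¹] = m²·s⁻¹
  C. kg·m²
  D. [m] · [kg·s⁻¹] = kg·m·s⁻¹
  E. Pa·m³ = N·m⁻²·m³ = kg·m²·s⁻²
Only A. matches kg·m²·s⁻¹.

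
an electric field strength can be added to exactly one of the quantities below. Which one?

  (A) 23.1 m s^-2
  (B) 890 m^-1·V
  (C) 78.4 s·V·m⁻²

(B)

Reference: [electric field strength] = kg·m·s⁻³·A⁻¹.
Each option:
  (A) m·s⁻²
  (B) V·m⁻¹ = J·C⁻¹·m⁻¹ = kg·m·s⁻³·A⁻¹  ← same
  (C) V·s·m⁻² = J·C⁻¹·s·m⁻² = kg·s⁻²·A⁻¹
Only (B) matches kg·m·s⁻³·A⁻¹.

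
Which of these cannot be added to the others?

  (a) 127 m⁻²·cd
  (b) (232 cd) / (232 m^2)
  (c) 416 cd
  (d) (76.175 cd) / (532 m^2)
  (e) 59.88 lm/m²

Work out the base dimensions of each:
  (a) cd·m⁻² = m⁻²·cd
  (b) [cd] / [m²] = m⁻²·cd
  (c) cd
  (d) [cd] / [m²] = m⁻²·cd
  (e) lm·m⁻² = cd·m⁻² = m⁻²·cd
All reduce to m⁻²·cd except (c), which is cd.

(c)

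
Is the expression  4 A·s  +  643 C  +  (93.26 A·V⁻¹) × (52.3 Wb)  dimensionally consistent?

Yes

In SI base units:
  4 A·s:  A·s = s·A
  643 C:  C = s·A
  (93.26 A·V⁻¹) × (52.3 Wb):  [kg⁻¹·m⁻²·s³·A²] · [kg·m²·s⁻²·A⁻¹] = s·A
Every term reduces to s·A.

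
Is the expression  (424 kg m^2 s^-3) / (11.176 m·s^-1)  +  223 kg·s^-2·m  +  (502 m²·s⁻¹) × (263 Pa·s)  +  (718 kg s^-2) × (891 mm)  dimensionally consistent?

Yes

Expand each in SI base units:
  (424 kg m^2 s^-3) / (11.176 m·s^-1):  [kg·m²·s⁻³] / [m·s⁻¹] = kg·m·s⁻²
  223 kg·s^-2·m:  kg·m·s⁻²
  (502 m²·s⁻¹) × (263 Pa·s):  [m²·s⁻¹] · [kg·m⁻¹·s⁻¹] = kg·m·s⁻²
  (718 kg s^-2) × (891 mm):  [kg·s⁻²] · [m] = kg·m·s⁻²
Every term reduces to kg·m·s⁻².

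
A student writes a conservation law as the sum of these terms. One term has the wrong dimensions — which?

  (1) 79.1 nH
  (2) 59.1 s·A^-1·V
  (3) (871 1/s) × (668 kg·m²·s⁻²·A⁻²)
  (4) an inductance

(3)

Expand each in SI base units:
  (1) H = V·s·A⁻¹ = kg·m²·s⁻²·A⁻²
  (2) V·s·A⁻¹ = J·C⁻¹·s·A⁻¹ = kg·m²·s⁻²·A⁻²
  (3) [s⁻¹] · [kg·m²·s⁻²·A⁻²] = kg·m²·s⁻³·A⁻²
  (4) [inductance] = kg·m²·s⁻²·A⁻²
All reduce to kg·m²·s⁻²·A⁻² except (3), which is kg·m²·s⁻³·A⁻².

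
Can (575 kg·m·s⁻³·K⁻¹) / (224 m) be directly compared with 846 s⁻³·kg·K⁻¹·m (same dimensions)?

No

Reduce each to base SI dimensions:
  (575 kg·m·s⁻³·K⁻¹) / (224 m):  [kg·m·s⁻³·K⁻¹] / [m] = kg·s⁻³·K⁻¹
  846 s⁻³·kg·K⁻¹·m:  kg·m·s⁻³·K⁻¹
kg·s⁻³·K⁻¹ ≠ kg·m·s⁻³·K⁻¹, so they cannot be added.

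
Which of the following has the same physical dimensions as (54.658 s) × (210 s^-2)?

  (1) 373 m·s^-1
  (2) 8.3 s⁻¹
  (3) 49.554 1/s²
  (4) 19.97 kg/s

Reference: [s] · [s⁻²] = s⁻¹.
Each option:
  (1) m·s⁻¹
  (2) s⁻¹  ← same
  (3) s⁻²
  (4) kg·s⁻¹
Only (2) matches s⁻¹.

(2)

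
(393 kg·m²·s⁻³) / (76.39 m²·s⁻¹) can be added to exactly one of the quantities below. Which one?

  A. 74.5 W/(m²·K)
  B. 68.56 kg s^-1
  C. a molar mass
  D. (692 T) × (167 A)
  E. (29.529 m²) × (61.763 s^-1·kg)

Reference: [kg·m²·s⁻³] / [m²·s⁻¹] = kg·s⁻².
Each option:
  A. W·m⁻²·K⁻¹ = J·s⁻¹·m⁻²·K⁻¹ = kg·s⁻³·K⁻¹
  B. kg·s⁻¹
  C. [molar mass] = kg·mol⁻¹
  D. [kg·s⁻²·A⁻¹] · [A] = kg·s⁻²  ← same
  E. [m²] · [kg·s⁻¹] = kg·m²·s⁻¹
Only D. matches kg·s⁻².

D.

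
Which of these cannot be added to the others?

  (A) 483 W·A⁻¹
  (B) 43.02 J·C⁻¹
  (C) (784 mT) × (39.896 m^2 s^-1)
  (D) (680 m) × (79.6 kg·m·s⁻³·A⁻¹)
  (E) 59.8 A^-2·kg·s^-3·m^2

In SI base units:
  (A) W·A⁻¹ = J·s⁻¹·A⁻¹ = kg·m²·s⁻³·A⁻¹
  (B) J·C⁻¹ = N·m·(s·A)⁻¹ = kg·m²·s⁻³·A⁻¹
  (C) [kg·s⁻²·A⁻¹] · [m²·s⁻¹] = kg·m²·s⁻³·A⁻¹
  (D) [m] · [kg·m·s⁻³·A⁻¹] = kg·m²·s⁻³·A⁻¹
  (E) kg·m²·s⁻³·A⁻²
All reduce to kg·m²·s⁻³·A⁻¹ except (E), which is kg·m²·s⁻³·A⁻².

(E)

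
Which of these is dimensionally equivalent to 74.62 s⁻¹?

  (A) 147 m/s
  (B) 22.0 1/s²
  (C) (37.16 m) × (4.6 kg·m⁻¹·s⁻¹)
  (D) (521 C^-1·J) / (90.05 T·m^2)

Reference: s⁻¹.
Each option:
  (A) m·s⁻¹
  (B) s⁻²
  (C) [m] · [kg·m⁻¹·s⁻¹] = kg·s⁻¹
  (D) [kg·m²·s⁻³·A⁻¹] / [kg·m²·s⁻²·A⁻¹] = s⁻¹  ← same
Only (D) matches s⁻¹.

(D)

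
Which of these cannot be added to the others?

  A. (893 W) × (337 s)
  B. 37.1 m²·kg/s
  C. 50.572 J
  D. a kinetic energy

B.

Dimensions:
  A. [kg·m²·s⁻³] · [s] = kg·m²·s⁻²
  B. kg·m²·s⁻¹
  C. J = N·m = kg·m²·s⁻²
  D. [kinetic energy] = kg·m²·s⁻²
All reduce to kg·m²·s⁻² except B., which is kg·m²·s⁻¹.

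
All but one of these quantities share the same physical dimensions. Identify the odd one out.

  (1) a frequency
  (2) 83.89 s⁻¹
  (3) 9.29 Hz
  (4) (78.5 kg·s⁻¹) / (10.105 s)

(4)

In SI base units:
  (1) [frequency] = s⁻¹
  (2) s⁻¹
  (3) Hz = s⁻¹
  (4) [kg·s⁻¹] / [s] = kg·s⁻²
All reduce to s⁻¹ except (4), which is kg·s⁻².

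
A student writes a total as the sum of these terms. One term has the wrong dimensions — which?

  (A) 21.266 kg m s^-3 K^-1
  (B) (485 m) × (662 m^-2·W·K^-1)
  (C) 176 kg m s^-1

(C)

In SI base units:
  (A) kg·m·s⁻³·K⁻¹
  (B) [m] · [kg·s⁻³·K⁻¹] = kg·m·s⁻³·K⁻¹
  (C) kg·m·s⁻¹
All reduce to kg·m·s⁻³·K⁻¹ except (C), which is kg·m·s⁻¹.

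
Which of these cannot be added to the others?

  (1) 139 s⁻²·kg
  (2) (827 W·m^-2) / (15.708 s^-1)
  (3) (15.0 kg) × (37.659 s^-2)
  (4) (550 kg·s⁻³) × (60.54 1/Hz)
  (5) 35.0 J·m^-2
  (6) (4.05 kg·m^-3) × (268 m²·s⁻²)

Expand each in SI base units:
  (1) kg·s⁻²
  (2) [kg·s⁻³] / [s⁻¹] = kg·s⁻²
  (3) [kg] · [s⁻²] = kg·s⁻²
  (4) [kg·s⁻³] · [s] = kg·s⁻²
  (5) J·m⁻² = N·m·m⁻² = kg·s⁻²
  (6) [kg·m⁻³] · [m²·s⁻²] = kg·m⁻¹·s⁻²
All reduce to kg·s⁻² except (6), which is kg·m⁻¹·s⁻².

(6)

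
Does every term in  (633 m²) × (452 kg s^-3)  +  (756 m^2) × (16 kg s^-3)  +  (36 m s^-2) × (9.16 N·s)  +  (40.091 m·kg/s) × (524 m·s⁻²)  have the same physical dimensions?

Yes

Work out the base dimensions of each:
  (633 m²) × (452 kg s^-3):  [m²] · [kg·s⁻³] = kg·m²·s⁻³
  (756 m^2) × (16 kg s^-3):  [m²] · [kg·s⁻³] = kg·m²·s⁻³
  (36 m s^-2) × (9.16 N·s):  [m·s⁻²] · [kg·m·s⁻¹] = kg·m²·s⁻³
  (40.091 m·kg/s) × (524 m·s⁻²):  [kg·m·s⁻¹] · [m·s⁻²] = kg·m²·s⁻³
Every term reduces to kg·m²·s⁻³.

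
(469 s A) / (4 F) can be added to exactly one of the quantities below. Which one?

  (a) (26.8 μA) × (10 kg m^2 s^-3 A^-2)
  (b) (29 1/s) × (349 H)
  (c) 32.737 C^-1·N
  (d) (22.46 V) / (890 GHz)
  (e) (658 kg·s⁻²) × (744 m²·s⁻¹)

Reference: [s·A] / [kg⁻¹·m⁻²·s⁴·A²] = kg·m²·s⁻³·A⁻¹.
Each option:
  (a) [A] · [kg·m²·s⁻³·A⁻²] = kg·m²·s⁻³·A⁻¹  ← same
  (b) [s⁻¹] · [kg·m²·s⁻²·A⁻²] = kg·m²·s⁻³·A⁻²
  (c) N·C⁻¹ = kg·m·s⁻²·(s·A)⁻¹ = kg·m·s⁻³·A⁻¹
  (d) [kg·m²·s⁻³·A⁻¹] / [s⁻¹] = kg·m²·s⁻²·A⁻¹
  (e) [kg·s⁻²] · [m²·s⁻¹] = kg·m²·s⁻³
Only (a) matches kg·m²·s⁻³·A⁻¹.

(a)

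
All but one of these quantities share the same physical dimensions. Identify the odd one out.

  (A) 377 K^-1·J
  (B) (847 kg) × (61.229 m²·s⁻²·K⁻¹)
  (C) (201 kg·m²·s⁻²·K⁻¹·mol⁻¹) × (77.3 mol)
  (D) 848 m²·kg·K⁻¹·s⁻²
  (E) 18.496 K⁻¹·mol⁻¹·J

(E)

Reduce each to base SI dimensions:
  (A) J·K⁻¹ = N·m·K⁻¹ = kg·m²·s⁻²·K⁻¹
  (B) [kg] · [m²·s⁻²·K⁻¹] = kg·m²·s⁻²·K⁻¹
  (C) [kg·m²·s⁻²·K⁻¹·mol⁻¹] · [mol] = kg·m²·s⁻²·K⁻¹
  (D) kg·m²·s⁻²·K⁻¹
  (E) J·mol⁻¹·K⁻¹ = N·m·mol⁻¹·K⁻¹ = kg·m²·s⁻²·K⁻¹·mol⁻¹
All reduce to kg·m²·s⁻²·K⁻¹ except (E), which is kg·m²·s⁻²·K⁻¹·mol⁻¹.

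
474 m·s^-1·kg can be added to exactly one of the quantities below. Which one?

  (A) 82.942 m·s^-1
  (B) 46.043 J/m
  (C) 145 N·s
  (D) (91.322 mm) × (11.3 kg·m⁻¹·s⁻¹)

Reference: kg·m·s⁻¹.
Each option:
  (A) m·s⁻¹
  (B) J·m⁻¹ = N·m·m⁻¹ = kg·m·s⁻²
  (C) N·s = kg·m·s⁻²·s = kg·m·s⁻¹  ← same
  (D) [m] · [kg·m⁻¹·s⁻¹] = kg·s⁻¹
Only (C) matches kg·m·s⁻¹.

(C)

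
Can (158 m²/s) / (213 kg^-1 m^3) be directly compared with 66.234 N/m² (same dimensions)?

No

Dimensions:
  (158 m²/s) / (213 kg^-1 m^3):  [m²·s⁻¹] / [kg⁻¹·m³] = kg·m⁻¹·s⁻¹
  66.234 N/m²:  N·m⁻² = kg·m·s⁻²·m⁻² = kg·m⁻¹·s⁻²
kg·m⁻¹·s⁻¹ ≠ kg·m⁻¹·s⁻², so they cannot be added.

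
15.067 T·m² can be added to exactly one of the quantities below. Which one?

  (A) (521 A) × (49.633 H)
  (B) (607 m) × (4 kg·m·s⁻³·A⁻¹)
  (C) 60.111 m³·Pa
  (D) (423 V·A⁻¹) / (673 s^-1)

(A)

Reference: T·m² = Wb·m⁻²·m² = kg·m²·s⁻²·A⁻¹.
Each option:
  (A) [A] · [kg·m²·s⁻²·A⁻²] = kg·m²·s⁻²·A⁻¹  ← same
  (B) [m] · [kg·m·s⁻³·A⁻¹] = kg·m²·s⁻³·A⁻¹
  (C) Pa·m³ = N·m⁻²·m³ = kg·m²·s⁻²
  (D) [kg·m²·s⁻³·A⁻²] / [s⁻¹] = kg·m²·s⁻²·A⁻²
Only (A) matches kg·m²·s⁻²·A⁻¹.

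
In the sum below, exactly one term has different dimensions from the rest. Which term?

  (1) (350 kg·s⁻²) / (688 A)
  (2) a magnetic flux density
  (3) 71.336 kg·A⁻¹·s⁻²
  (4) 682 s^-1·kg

Expand each in SI base units:
  (1) [kg·s⁻²] / [A] = kg·s⁻²·A⁻¹
  (2) [magnetic flux density] = kg·s⁻²·A⁻¹
  (3) kg·s⁻²·A⁻¹
  (4) kg·s⁻¹
All reduce to kg·s⁻²·A⁻¹ except (4), which is kg·s⁻¹.

(4)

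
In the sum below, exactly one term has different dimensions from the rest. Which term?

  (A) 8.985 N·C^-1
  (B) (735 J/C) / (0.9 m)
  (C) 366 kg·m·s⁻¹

(C)

Expand each in SI base units:
  (A) N·C⁻¹ = kg·m·s⁻²·(s·A)⁻¹ = kg·m·s⁻³·A⁻¹
  (B) [kg·m²·s⁻³·A⁻¹] / [m] = kg·m·s⁻³·A⁻¹
  (C) kg·m·s⁻¹
All reduce to kg·m·s⁻³·A⁻¹ except (C), which is kg·m·s⁻¹.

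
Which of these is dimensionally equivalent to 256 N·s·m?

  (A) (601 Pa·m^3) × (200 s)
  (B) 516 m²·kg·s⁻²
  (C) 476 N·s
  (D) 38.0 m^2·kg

(A)

Reference: N·m·s = kg·m·s⁻²·m·s = kg·m²·s⁻¹.
Each option:
  (A) [kg·m²·s⁻²] · [s] = kg·m²·s⁻¹  ← same
  (B) kg·m²·s⁻²
  (C) N·s = kg·m·s⁻²·s = kg·m·s⁻¹
  (D) kg·m²
Only (A) matches kg·m²·s⁻¹.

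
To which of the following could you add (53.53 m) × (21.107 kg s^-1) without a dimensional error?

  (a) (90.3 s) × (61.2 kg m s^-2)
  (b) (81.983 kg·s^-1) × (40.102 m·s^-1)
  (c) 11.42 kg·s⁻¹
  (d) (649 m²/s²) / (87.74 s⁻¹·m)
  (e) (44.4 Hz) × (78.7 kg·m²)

(a)

Reference: [m] · [kg·s⁻¹] = kg·m·s⁻¹.
Each option:
  (a) [s] · [kg·m·s⁻²] = kg·m·s⁻¹  ← same
  (b) [kg·s⁻¹] · [m·s⁻¹] = kg·m·s⁻²
  (c) kg·s⁻¹
  (d) [m²·s⁻²] / [m·s⁻¹] = m·s⁻¹
  (e) [s⁻¹] · [kg·m²] = kg·m²·s⁻¹
Only (a) matches kg·m·s⁻¹.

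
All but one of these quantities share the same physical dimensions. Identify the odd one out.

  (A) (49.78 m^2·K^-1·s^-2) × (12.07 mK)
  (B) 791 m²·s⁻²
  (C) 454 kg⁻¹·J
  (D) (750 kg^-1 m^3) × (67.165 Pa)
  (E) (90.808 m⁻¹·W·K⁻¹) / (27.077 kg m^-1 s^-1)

Expand each in SI base units:
  (A) [m²·s⁻²·K⁻¹] · [K] = m²·s⁻²
  (B) m²·s⁻²
  (C) J·kg⁻¹ = N·m·kg⁻¹ = m²·s⁻²
  (D) [kg⁻¹·m³] · [kg·m⁻¹·s⁻²] = m²·s⁻²
  (E) [kg·m·s⁻³·K⁻¹] / [kg·m⁻¹·s⁻¹] = m²·s⁻²·K⁻¹
All reduce to m²·s⁻² except (E), which is m²·s⁻²·K⁻¹.

(E)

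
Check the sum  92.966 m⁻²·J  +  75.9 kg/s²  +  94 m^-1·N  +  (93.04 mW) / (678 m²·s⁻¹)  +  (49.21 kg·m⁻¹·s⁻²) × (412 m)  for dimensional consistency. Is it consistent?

Reduce each to base SI dimensions:
  92.966 m⁻²·J:  J·m⁻² = N·m·m⁻² = kg·s⁻²
  75.9 kg/s²:  kg·s⁻²
  94 m^-1·N:  N·m⁻¹ = kg·m·s⁻²·m⁻¹ = kg·s⁻²
  (93.04 mW) / (678 m²·s⁻¹):  [kg·m²·s⁻³] / [m²·s⁻¹] = kg·s⁻²
  (49.21 kg·m⁻¹·s⁻²) × (412 m):  [kg·m⁻¹·s⁻²] · [m] = kg·s⁻²
Every term reduces to kg·s⁻².

Yes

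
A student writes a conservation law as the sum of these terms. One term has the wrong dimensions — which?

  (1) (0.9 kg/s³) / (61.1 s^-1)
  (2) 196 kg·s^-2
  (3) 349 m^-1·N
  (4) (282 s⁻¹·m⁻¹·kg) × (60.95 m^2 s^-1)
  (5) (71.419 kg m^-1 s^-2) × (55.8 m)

(4)

Expand each in SI base units:
  (1) [kg·s⁻³] / [s⁻¹] = kg·s⁻²
  (2) kg·s⁻²
  (3) N·m⁻¹ = kg·m·s⁻²·m⁻¹ = kg·s⁻²
  (4) [kg·m⁻¹·s⁻¹] · [m²·s⁻¹] = kg·m·s⁻²
  (5) [kg·m⁻¹·s⁻²] · [m] = kg·s⁻²
All reduce to kg·s⁻² except (4), which is kg·m·s⁻².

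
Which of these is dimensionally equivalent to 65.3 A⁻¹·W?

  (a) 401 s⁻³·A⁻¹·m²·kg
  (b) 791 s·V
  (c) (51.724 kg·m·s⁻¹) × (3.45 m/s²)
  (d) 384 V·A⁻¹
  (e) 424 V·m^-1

(a)

Reference: W·A⁻¹ = J·s⁻¹·A⁻¹ = kg·m²·s⁻³·A⁻¹.
Each option:
  (a) kg·m²·s⁻³·A⁻¹  ← same
  (b) V·s = J·C⁻¹·s = kg·m²·s⁻²·A⁻¹
  (c) [kg·m·s⁻¹] · [m·s⁻²] = kg·m²·s⁻³
  (d) V·A⁻¹ = J·C⁻¹·A⁻¹ = kg·m²·s⁻³·A⁻²
  (e) V·m⁻¹ = J·C⁻¹·m⁻¹ = kg·m·s⁻³·A⁻¹
Only (a) matches kg·m²·s⁻³·A⁻¹.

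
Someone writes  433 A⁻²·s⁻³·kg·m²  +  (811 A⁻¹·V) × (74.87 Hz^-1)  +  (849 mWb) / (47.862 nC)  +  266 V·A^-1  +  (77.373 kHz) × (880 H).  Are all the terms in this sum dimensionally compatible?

Dimensions:
  433 A⁻²·s⁻³·kg·m²:  kg·m²·s⁻³·A⁻²
  (811 A⁻¹·V) × (74.87 Hz^-1):  [kg·m²·s⁻³·A⁻²] · [s] = kg·m²·s⁻²·A⁻²
  (849 mWb) / (47.862 nC):  [kg·m²·s⁻²·A⁻¹] / [s·A] = kg·m²·s⁻³·A⁻²
  266 V·A^-1:  V·A⁻¹ = J·C⁻¹·A⁻¹ = kg·m²·s⁻³·A⁻²
  (77.373 kHz) × (880 H):  [s⁻¹] · [kg·m²·s⁻²·A⁻²] = kg·m²·s⁻³·A⁻²
The terms do not share a single dimension (kg·m²·s⁻²·A⁻² vs kg·m²·s⁻³·A⁻²).

No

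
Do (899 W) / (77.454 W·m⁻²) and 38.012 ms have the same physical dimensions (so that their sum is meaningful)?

In SI base units:
  (899 W) / (77.454 W·m⁻²):  [kg·m²·s⁻³] / [kg·s⁻³] = m²
  38.012 ms:  s
m² ≠ s, so they cannot be added.

No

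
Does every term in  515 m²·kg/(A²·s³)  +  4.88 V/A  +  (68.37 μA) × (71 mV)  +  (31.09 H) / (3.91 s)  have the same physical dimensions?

In SI base units:
  515 m²·kg/(A²·s³):  kg·m²·s⁻³·A⁻²
  4.88 V/A:  V·A⁻¹ = J·C⁻¹·A⁻¹ = kg·m²·s⁻³·A⁻²
  (68.37 μA) × (71 mV):  [A] · [kg·m²·s⁻³·A⁻¹] = kg·m²·s⁻³
  (31.09 H) / (3.91 s):  [kg·m²·s⁻²·A⁻²] / [s] = kg·m²·s⁻³·A⁻²
The terms do not share a single dimension (kg·m²·s⁻³ vs kg·m²·s⁻³·A⁻²).

No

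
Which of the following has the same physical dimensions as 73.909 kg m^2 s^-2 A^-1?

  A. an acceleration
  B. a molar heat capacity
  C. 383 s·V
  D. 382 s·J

C.

Reference: kg·m²·s⁻²·A⁻¹.
Each option:
  A. [acceleration] = m·s⁻²
  B. [molar heat capacity] = kg·m²·s⁻²·K⁻¹·mol⁻¹
  C. V·s = J·C⁻¹·s = kg·m²·s⁻²·A⁻¹  ← same
  D. J·s = N·m·s = kg·m²·s⁻¹
Only C. matches kg·m²·s⁻²·A⁻¹.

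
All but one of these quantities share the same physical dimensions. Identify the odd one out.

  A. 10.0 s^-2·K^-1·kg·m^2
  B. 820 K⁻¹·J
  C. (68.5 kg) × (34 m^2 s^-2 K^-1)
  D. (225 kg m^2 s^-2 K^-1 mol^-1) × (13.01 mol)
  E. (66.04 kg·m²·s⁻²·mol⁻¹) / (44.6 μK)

Expand each in SI base units:
  A. kg·m²·s⁻²·K⁻¹
  B. J·K⁻¹ = N·m·K⁻¹ = kg·m²·s⁻²·K⁻¹
  C. [kg] · [m²·s⁻²·K⁻¹] = kg·m²·s⁻²·K⁻¹
  D. [kg·m²·s⁻²·K⁻¹·mol⁻¹] · [mol] = kg·m²·s⁻²·K⁻¹
  E. [kg·m²·s⁻²·mol⁻¹] / [K] = kg·m²·s⁻²·K⁻¹·mol⁻¹
All reduce to kg·m²·s⁻²·K⁻¹ except E., which is kg·m²·s⁻²·K⁻¹·mol⁻¹.

E.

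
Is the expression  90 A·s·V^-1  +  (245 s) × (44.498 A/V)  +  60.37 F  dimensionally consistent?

Yes

Reduce each to base SI dimensions:
  90 A·s·V^-1:  A·s·V⁻¹ = A·s·(J·C⁻¹)⁻¹ = kg⁻¹·m⁻²·s⁴·A²
  (245 s) × (44.498 A/V):  [s] · [kg⁻¹·m⁻²·s³·A²] = kg⁻¹·m⁻²·s⁴·A²
  60.37 F:  F = C·V⁻¹ = kg⁻¹·m⁻²·s⁴·A²
Every term reduces to kg⁻¹·m⁻²·s⁴·A².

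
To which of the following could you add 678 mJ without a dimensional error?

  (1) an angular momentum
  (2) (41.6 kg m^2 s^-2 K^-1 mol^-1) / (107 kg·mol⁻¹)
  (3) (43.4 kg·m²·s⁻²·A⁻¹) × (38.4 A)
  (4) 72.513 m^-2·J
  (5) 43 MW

(3)

Reference: J = N·m = kg·m²·s⁻².
Each option:
  (1) [angular momentum] = kg·m²·s⁻¹
  (2) [kg·m²·s⁻²·K⁻¹·mol⁻¹] / [kg·mol⁻¹] = m²·s⁻²·K⁻¹
  (3) [kg·m²·s⁻²·A⁻¹] · [A] = kg·m²·s⁻²  ← same
  (4) J·m⁻² = N·m·m⁻² = kg·s⁻²
  (5) W = J·s⁻¹ = kg·m²·s⁻³
Only (3) matches kg·m²·s⁻².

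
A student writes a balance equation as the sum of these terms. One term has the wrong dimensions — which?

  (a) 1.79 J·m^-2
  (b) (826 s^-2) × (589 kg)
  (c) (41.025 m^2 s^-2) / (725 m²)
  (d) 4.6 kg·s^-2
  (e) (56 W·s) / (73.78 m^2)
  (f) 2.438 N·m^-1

Dimensions:
  (a) J·m⁻² = N·m·m⁻² = kg·s⁻²
  (b) [s⁻²] · [kg] = kg·s⁻²
  (c) [m²·s⁻²] / [m²] = s⁻²
  (d) kg·s⁻²
  (e) [kg·m²·s⁻²] / [m²] = kg·s⁻²
  (f) N·m⁻¹ = kg·m·s⁻²·m⁻¹ = kg·s⁻²
All reduce to kg·s⁻² except (c), which is s⁻².

(c)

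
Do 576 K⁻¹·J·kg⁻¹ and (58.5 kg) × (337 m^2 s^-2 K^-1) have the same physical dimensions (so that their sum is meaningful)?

In SI base units:
  576 K⁻¹·J·kg⁻¹:  J·kg⁻¹·K⁻¹ = N·m·kg⁻¹·K⁻¹ = m²·s⁻²·K⁻¹
  (58.5 kg) × (337 m^2 s^-2 K^-1):  [kg] · [m²·s⁻²·K⁻¹] = kg·m²·s⁻²·K⁻¹
m²·s⁻²·K⁻¹ ≠ kg·m²·s⁻²·K⁻¹, so they cannot be added.

No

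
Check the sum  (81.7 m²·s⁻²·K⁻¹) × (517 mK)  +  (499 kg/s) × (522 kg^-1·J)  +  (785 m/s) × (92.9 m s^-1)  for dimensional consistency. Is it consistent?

No

Work out the base dimensions of each:
  (81.7 m²·s⁻²·K⁻¹) × (517 mK):  [m²·s⁻²·K⁻¹] · [K] = m²·s⁻²
  (499 kg/s) × (522 kg^-1·J):  [kg·s⁻¹] · [m²·s⁻²] = kg·m²·s⁻³
  (785 m/s) × (92.9 m s^-1):  [m·s⁻¹] · [m·s⁻¹] = m²·s⁻²
The terms do not share a single dimension (kg·m²·s⁻³ vs m²·s⁻²).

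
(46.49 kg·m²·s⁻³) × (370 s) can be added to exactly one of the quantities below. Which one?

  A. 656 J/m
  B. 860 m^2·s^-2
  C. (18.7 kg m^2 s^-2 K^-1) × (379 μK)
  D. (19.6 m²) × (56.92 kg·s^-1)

C.

Reference: [kg·m²·s⁻³] · [s] = kg·m²·s⁻².
Each option:
  A. J·m⁻¹ = N·m·m⁻¹ = kg·m·s⁻²
  B. m²·s⁻²
  C. [kg·m²·s⁻²·K⁻¹] · [K] = kg·m²·s⁻²  ← same
  D. [m²] · [kg·s⁻¹] = kg·m²·s⁻¹
Only C. matches kg·m²·s⁻².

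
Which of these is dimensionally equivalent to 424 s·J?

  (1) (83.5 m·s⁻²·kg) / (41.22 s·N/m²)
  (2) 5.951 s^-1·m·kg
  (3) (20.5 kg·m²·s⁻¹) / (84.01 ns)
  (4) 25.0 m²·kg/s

Reference: J·s = N·m·s = kg·m²·s⁻¹.
Each option:
  (1) [kg·m·s⁻²] / [kg·m⁻¹·s⁻¹] = m²·s⁻¹
  (2) kg·m·s⁻¹
  (3) [kg·m²·s⁻¹] / [s] = kg·m²·s⁻²
  (4) kg·m²·s⁻¹  ← same
Only (4) matches kg·m²·s⁻¹.

(4)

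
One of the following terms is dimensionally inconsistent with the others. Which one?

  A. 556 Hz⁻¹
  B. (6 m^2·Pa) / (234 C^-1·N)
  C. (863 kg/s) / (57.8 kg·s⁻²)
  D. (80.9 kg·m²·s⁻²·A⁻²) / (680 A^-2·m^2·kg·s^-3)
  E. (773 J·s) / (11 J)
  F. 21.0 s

Expand each in SI base units:
  A. Hz⁻¹ = (s⁻¹)⁻¹ = s
  B. [kg·m·s⁻²] / [kg·m·s⁻³·A⁻¹] = s·A
  C. [kg·s⁻¹] / [kg·s⁻²] = s
  D. [kg·m²·s⁻²·A⁻²] / [kg·m²·s⁻³·A⁻²] = s
  E. [kg·m²·s⁻¹] / [kg·m²·s⁻²] = s
  F. s
All reduce to s except B., which is s·A.

B.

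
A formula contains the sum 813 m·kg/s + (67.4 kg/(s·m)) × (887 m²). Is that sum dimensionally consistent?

Reduce each to base SI dimensions:
  813 m·kg/s:  kg·m·s⁻¹
  (67.4 kg/(s·m)) × (887 m²):  [kg·m⁻¹·s⁻¹] · [m²] = kg·m·s⁻¹
Both are kg·m·s⁻¹, so they have the same dimensions and can be added.

Yes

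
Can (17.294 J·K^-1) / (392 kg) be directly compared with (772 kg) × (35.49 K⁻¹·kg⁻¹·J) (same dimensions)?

Expand each in SI base units:
  (17.294 J·K^-1) / (392 kg):  [kg·m²·s⁻²·K⁻¹] / [kg] = m²·s⁻²·K⁻¹
  (772 kg) × (35.49 K⁻¹·kg⁻¹·J):  [kg] · [m²·s⁻²·K⁻¹] = kg·m²·s⁻²·K⁻¹
m²·s⁻²·K⁻¹ ≠ kg·m²·s⁻²·K⁻¹, so they cannot be added.

No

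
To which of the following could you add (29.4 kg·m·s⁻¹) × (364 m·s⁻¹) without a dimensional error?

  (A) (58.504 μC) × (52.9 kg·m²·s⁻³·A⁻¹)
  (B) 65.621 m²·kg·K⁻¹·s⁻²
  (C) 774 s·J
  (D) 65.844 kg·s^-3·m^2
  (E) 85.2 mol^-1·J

(A)

Reference: [kg·m·s⁻¹] · [m·s⁻¹] = kg·m²·s⁻².
Each option:
  (A) [s·A] · [kg·m²·s⁻³·A⁻¹] = kg·m²·s⁻²  ← same
  (B) kg·m²·s⁻²·K⁻¹
  (C) J·s = N·m·s = kg·m²·s⁻¹
  (D) kg·m²·s⁻³
  (E) J·mol⁻¹ = N·m·mol⁻¹ = kg·m²·s⁻²·mol⁻¹
Only (A) matches kg·m²·s⁻².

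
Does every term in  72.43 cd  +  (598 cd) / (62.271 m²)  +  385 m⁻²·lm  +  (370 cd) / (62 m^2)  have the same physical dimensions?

Dimensions:
  72.43 cd:  cd
  (598 cd) / (62.271 m²):  [cd] / [m²] = m⁻²·cd
  385 m⁻²·lm:  lm·m⁻² = cd·m⁻² = m⁻²·cd
  (370 cd) / (62 m^2):  [cd] / [m²] = m⁻²·cd
The terms do not share a single dimension (cd vs m⁻²·cd).

No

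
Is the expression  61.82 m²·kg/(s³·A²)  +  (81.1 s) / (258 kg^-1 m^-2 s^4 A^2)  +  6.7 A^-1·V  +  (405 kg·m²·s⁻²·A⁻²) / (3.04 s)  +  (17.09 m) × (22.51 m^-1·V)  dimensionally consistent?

No

Expand each in SI base units:
  61.82 m²·kg/(s³·A²):  kg·m²·s⁻³·A⁻²
  (81.1 s) / (258 kg^-1 m^-2 s^4 A^2):  [s] / [kg⁻¹·m⁻²·s⁴·A²] = kg·m²·s⁻³·A⁻²
  6.7 A^-1·V:  V·A⁻¹ = J·C⁻¹·A⁻¹ = kg·m²·s⁻³·A⁻²
  (405 kg·m²·s⁻²·A⁻²) / (3.04 s):  [kg·m²·s⁻²·A⁻²] / [s] = kg·m²·s⁻³·A⁻²
  (17.09 m) × (22.51 m^-1·V):  [m] · [kg·m·s⁻³·A⁻¹] = kg·m²·s⁻³·A⁻¹
The terms do not share a single dimension (kg·m²·s⁻³·A⁻² vs kg·m²·s⁻³·A⁻¹).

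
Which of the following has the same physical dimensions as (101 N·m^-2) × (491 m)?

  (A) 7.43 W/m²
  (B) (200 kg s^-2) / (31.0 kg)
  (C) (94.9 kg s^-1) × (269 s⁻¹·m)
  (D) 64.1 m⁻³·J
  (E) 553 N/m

(E)

Reference: [kg·m⁻¹·s⁻²] · [m] = kg·s⁻².
Each option:
  (A) W·m⁻² = J·s⁻¹·m⁻² = kg·s⁻³
  (B) [kg·s⁻²] / [kg] = s⁻²
  (C) [kg·s⁻¹] · [m·s⁻¹] = kg·m·s⁻²
  (D) J·m⁻³ = N·m·m⁻³ = kg·m⁻¹·s⁻²
  (E) N·m⁻¹ = kg·m·s⁻²·m⁻¹ = kg·s⁻²  ← same
Only (E) matches kg·s⁻².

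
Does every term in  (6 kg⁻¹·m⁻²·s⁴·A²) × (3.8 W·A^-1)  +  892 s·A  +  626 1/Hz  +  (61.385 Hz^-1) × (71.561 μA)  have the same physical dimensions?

No

Expand each in SI base units:
  (6 kg⁻¹·m⁻²·s⁴·A²) × (3.8 W·A^-1):  [kg⁻¹·m⁻²·s⁴·A²] · [kg·m²·s⁻³·A⁻¹] = s·A
  892 s·A:  A·s = s·A
  626 1/Hz:  Hz⁻¹ = (s⁻¹)⁻¹ = s
  (61.385 Hz^-1) × (71.561 μA):  [s] · [A] = s·A
The terms do not share a single dimension (s vs s·A).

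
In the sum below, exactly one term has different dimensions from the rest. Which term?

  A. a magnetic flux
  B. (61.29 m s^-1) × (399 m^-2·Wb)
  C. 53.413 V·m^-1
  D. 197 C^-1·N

Expand each in SI base units:
  A. [magnetic flux] = kg·m²·s⁻²·A⁻¹
  B. [m·s⁻¹] · [kg·s⁻²·A⁻¹] = kg·m·s⁻³·A⁻¹
  C. V·m⁻¹ = J·C⁻¹·m⁻¹ = kg·m·s⁻³·A⁻¹
  D. N·C⁻¹ = kg·m·s⁻²·(s·A)⁻¹ = kg·m·s⁻³·A⁻¹
All reduce to kg·m·s⁻³·A⁻¹ except A., which is kg·m²·s⁻²·A⁻¹.

A.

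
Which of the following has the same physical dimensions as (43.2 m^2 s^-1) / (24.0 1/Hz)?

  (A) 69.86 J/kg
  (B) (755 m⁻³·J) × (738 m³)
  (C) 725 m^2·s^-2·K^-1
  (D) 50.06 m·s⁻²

Reference: [m²·s⁻¹] / [s] = m²·s⁻².
Each option:
  (A) J·kg⁻¹ = N·m·kg⁻¹ = m²·s⁻²  ← same
  (B) [kg·m⁻¹·s⁻²] · [m³] = kg·m²·s⁻²
  (C) m²·s⁻²·K⁻¹
  (D) m·s⁻²
Only (A) matches m²·s⁻².

(A)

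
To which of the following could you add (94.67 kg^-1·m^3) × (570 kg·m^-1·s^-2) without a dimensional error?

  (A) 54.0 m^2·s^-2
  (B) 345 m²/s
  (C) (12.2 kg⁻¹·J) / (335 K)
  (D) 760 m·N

Reference: [kg⁻¹·m³] · [kg·m⁻¹·s⁻²] = m²·s⁻².
Each option:
  (A) m²·s⁻²  ← same
  (B) m²·s⁻¹
  (C) [m²·s⁻²] / [K] = m²·s⁻²·K⁻¹
  (D) N·m = kg·m·s⁻²·m = kg·m²·s⁻²
Only (A) matches m²·s⁻².

(A)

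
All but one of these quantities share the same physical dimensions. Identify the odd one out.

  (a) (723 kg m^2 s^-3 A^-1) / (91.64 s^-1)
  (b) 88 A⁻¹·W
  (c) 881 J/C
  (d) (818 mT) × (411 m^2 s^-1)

(a)

Dimensions:
  (a) [kg·m²·s⁻³·A⁻¹] / [s⁻¹] = kg·m²·s⁻²·A⁻¹
  (b) W·A⁻¹ = J·s⁻¹·A⁻¹ = kg·m²·s⁻³·A⁻¹
  (c) J·C⁻¹ = N·m·(s·A)⁻¹ = kg·m²·s⁻³·A⁻¹
  (d) [kg·s⁻²·A⁻¹] · [m²·s⁻¹] = kg·m²·s⁻³·A⁻¹
All reduce to kg·m²·s⁻³·A⁻¹ except (a), which is kg·m²·s⁻²·A⁻¹.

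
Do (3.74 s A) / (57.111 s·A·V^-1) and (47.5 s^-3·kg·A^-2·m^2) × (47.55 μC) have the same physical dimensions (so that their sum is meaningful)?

Reduce each to base SI dimensions:
  (3.74 s A) / (57.111 s·A·V^-1):  [s·A] / [kg⁻¹·m⁻²·s⁴·A²] = kg·m²·s⁻³·A⁻¹
  (47.5 s^-3·kg·A^-2·m^2) × (47.55 μC):  [kg·m²·s⁻³·A⁻²] · [s·A] = kg·m²·s⁻²·A⁻¹
kg·m²·s⁻³·A⁻¹ ≠ kg·m²·s⁻²·A⁻¹, so they cannot be added.

No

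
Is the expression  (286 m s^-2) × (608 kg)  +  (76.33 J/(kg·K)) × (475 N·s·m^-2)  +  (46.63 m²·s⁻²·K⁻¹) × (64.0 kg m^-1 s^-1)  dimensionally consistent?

Work out the base dimensions of each:
  (286 m s^-2) × (608 kg):  [m·s⁻²] · [kg] = kg·m·s⁻²
  (76.33 J/(kg·K)) × (475 N·s·m^-2):  [m²·s⁻²·K⁻¹] · [kg·m⁻¹·s⁻¹] = kg·m·s⁻³·K⁻¹
  (46.63 m²·s⁻²·K⁻¹) × (64.0 kg m^-1 s^-1):  [m²·s⁻²·K⁻¹] · [kg·m⁻¹·s⁻¹] = kg·m·s⁻³·K⁻¹
The terms do not share a single dimension (kg·m·s⁻² vs kg·m·s⁻³·K⁻¹).

No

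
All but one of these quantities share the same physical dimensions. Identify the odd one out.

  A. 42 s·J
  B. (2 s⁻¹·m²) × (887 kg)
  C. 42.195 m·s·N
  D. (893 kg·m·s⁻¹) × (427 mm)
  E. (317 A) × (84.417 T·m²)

Work out the base dimensions of each:
  A. J·s = N·m·s = kg·m²·s⁻¹
  B. [m²·s⁻¹] · [kg] = kg·m²·s⁻¹
  C. N·m·s = kg·m·s⁻²·m·s = kg·m²·s⁻¹
  D. [kg·m·s⁻¹] · [m] = kg·m²·s⁻¹
  E. [A] · [kg·m²·s⁻²·A⁻¹] = kg·m²·s⁻²
All reduce to kg·m²·s⁻¹ except E., which is kg·m²·s⁻².

E.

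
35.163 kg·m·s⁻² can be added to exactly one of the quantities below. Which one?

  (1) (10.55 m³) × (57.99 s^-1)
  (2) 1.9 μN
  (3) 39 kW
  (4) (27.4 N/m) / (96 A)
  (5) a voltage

Reference: kg·m·s⁻².
Each option:
  (1) [m³] · [s⁻¹] = m³·s⁻¹
  (2) N = kg·m·s⁻²  ← same
  (3) W = J·s⁻¹ = kg·m²·s⁻³
  (4) [kg·s⁻²] / [A] = kg·s⁻²·A⁻¹
  (5) [voltage] = kg·m²·s⁻³·A⁻¹
Only (2) matches kg·m·s⁻².

(2)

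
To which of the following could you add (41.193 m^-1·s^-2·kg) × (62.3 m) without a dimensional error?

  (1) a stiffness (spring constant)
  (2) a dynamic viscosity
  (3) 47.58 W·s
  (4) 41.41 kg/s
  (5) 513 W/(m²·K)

Reference: [kg·m⁻¹·s⁻²] · [m] = kg·s⁻².
Each option:
  (1) [stiffness (spring constant)] = kg·s⁻²  ← same
  (2) [dynamic viscosity] = kg·m⁻¹·s⁻¹
  (3) W·s = J·s⁻¹·s = kg·m²·s⁻²
  (4) kg·s⁻¹
  (5) W·m⁻²·K⁻¹ = J·s⁻¹·m⁻²·K⁻¹ = kg·s⁻³·K⁻¹
Only (1) matches kg·s⁻².

(1)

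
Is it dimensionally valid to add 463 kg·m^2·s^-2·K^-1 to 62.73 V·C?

No

Reduce each to base SI dimensions:
  463 kg·m^2·s^-2·K^-1:  kg·m²·s⁻²·K⁻¹
  62.73 V·C:  C·V = s·A·J·C⁻¹ = kg·m²·s⁻²
kg·m²·s⁻²·K⁻¹ ≠ kg·m²·s⁻², so they cannot be added.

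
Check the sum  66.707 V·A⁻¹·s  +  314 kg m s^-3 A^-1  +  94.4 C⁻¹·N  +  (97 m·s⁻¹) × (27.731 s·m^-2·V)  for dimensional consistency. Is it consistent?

No

Dimensions:
  66.707 V·A⁻¹·s:  V·s·A⁻¹ = J·C⁻¹·s·A⁻¹ = kg·m²·s⁻²·A⁻²
  314 kg m s^-3 A^-1:  kg·m·s⁻³·A⁻¹
  94.4 C⁻¹·N:  N·C⁻¹ = kg·m·s⁻²·(s·A)⁻¹ = kg·m·s⁻³·A⁻¹
  (97 m·s⁻¹) × (27.731 s·m^-2·V):  [m·s⁻¹] · [kg·s⁻²·A⁻¹] = kg·m·s⁻³·A⁻¹
The terms do not share a single dimension (kg·m²·s⁻²·A⁻² vs kg·m·s⁻³·A⁻¹).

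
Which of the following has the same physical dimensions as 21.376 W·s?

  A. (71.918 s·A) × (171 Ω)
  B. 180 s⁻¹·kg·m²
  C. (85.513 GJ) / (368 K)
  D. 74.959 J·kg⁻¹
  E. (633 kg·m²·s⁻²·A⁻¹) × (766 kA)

E.

Reference: W·s = J·s⁻¹·s = kg·m²·s⁻².
Each option:
  A. [s·A] · [kg·m²·s⁻³·A⁻²] = kg·m²·s⁻²·A⁻¹
  B. kg·m²·s⁻¹
  C. [kg·m²·s⁻²] / [K] = kg·m²·s⁻²·K⁻¹
  D. J·kg⁻¹ = N·m·kg⁻¹ = m²·s⁻²
  E. [kg·m²·s⁻²·A⁻¹] · [A] = kg·m²·s⁻²  ← same
Only E. matches kg·m²·s⁻².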